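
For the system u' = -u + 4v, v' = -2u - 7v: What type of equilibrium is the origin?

stable node

A = [[-1,4],[-2,-7]]; det(A-λI) = λ^2 + 8λ + 15.
λ = -5, -3: both negative.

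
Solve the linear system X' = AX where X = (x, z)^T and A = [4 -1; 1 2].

x(t) = -c_1e^(3t) - c_2te^(3t) - 3c_2e^(3t), z(t) = -c_1e^(3t) - c_2te^(3t) - 2c_2e^(3t)

Coefficient matrix A = [[4, -1], [1, 2]].
Characteristic polynomial det(A - λI) = λ^2 - 6λ + 9 = 0.
Single eigenvalue λ = 3 with algebraic multiplicity 2.
Eigenvector v = (-1,-1); generalized eigenvector w with (A-λI)w=v is (-3,-2).
General solution: e^(3t)[c_1·v + c_2·(t·v + w)].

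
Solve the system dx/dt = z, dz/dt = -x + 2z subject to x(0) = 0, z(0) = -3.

x(t) = -3te^(t), z(t) = -3te^(t) - 3e^(t)

Coefficient matrix A = [[0, 1], [-1, 2]].
Characteristic polynomial det(A - λI) = λ^2 - 2λ + 1 = 0.
Single eigenvalue λ = 1 with algebraic multiplicity 2.
Eigenvector v = (-1,-1); generalized eigenvector w with (A-λI)w=v is (2,1).
General solution: e^(t)[C_1·v + C_2·(t·v + w)].
Applying x(0)=0, z(0)=-3 gives C_1=6, C_2=3.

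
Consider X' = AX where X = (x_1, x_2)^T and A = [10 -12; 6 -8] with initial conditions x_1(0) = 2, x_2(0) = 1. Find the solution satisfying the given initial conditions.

x_1(t) = 2e^(4t), x_2(t) = e^(4t)

Coefficient matrix A = [[10, -12], [6, -8]].
Characteristic polynomial det(A - λI) = λ^2 - 2λ - 8 = 0.
Eigenvalues λ = 4, -2.
For λ=4: (A-λI) row 1 is [6, -12], so an eigenvector is (2, 1).
For λ=-2: (A-λI) row 1 is [12, -12], so an eigenvector is (-1, -1).
General solution: c_1e^(4t)(2,1) + c_2e^(-2t)(-1,-1).
Applying x_1(0)=2, x_2(0)=1 gives c_1=1, c_2=0.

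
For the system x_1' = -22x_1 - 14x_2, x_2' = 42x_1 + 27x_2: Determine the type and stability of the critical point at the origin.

A = [[-22,-14],[42,27]]; det(A-λI) = λ^2 - 5λ - 6.
λ = 6, -1: opposite signs.

saddle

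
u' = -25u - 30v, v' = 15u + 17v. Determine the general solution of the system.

Coefficient matrix A = [[-25, -30], [15, 17]].
Characteristic polynomial det(A - λI) = λ^2 + 8λ + 25 = 0.
Eigenvalues λ = -4 ± 3i (complex conjugate pair).
For λ=-4+3i: an eigenvector is (3,-2) - i(-1,1) = (3 + i, -2 - i).
A real fundamental pair from Re and Im of e^((-4+3i)t)v: X_1 = e^(-4t)(cos(3t)·(3,-2) + sin(3t)·(-1,1)), X_2 = e^(-4t)(sin(3t)·(3,-2) - cos(3t)·(-1,1)).
General solution: K_1X_1 + K_2X_2.

u(t) = -K_1e^(-4t)sin(3t) + 3K_1e^(-4t)cos(3t) + 3K_2e^(-4t)sin(3t) + K_2e^(-4t)cos(3t), v(t) = K_1e^(-4t)sin(3t) - 2K_1e^(-4t)cos(3t) - 2K_2e^(-4t)sin(3t) - K_2e^(-4t)cos(3t)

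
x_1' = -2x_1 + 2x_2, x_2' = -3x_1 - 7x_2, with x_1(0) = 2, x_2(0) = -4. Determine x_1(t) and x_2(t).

Coefficient matrix A = [[-2, 2], [-3, -7]].
Characteristic polynomial det(A - λI) = λ^2 + 9λ + 20 = 0.
Eigenvalues λ = -5, -4.
For λ=-5: (A-λI) row 1 is [3, 2], so an eigenvector is (-2, 3).
For λ=-4: (A-λI) row 1 is [2, 2], so an eigenvector is (-1, 1).
General solution: c_1e^(-5t)(-2,3) + c_2e^(-4t)(-1,1).
Applying x_1(0)=2, x_2(0)=-4 gives c_1=-2, c_2=2.

x_1(t) = -2e^(-4t) + 4e^(-5t), x_2(t) = 2e^(-4t) - 6e^(-5t)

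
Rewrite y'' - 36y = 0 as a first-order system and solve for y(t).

y(t) = C_1e^(-6t) + C_2e^(6t)

Let x_1 = y, x_2 = y'. Then x_1' = x_2 and x_2' = 36x_1.
A = [[0,1],[36,0]]; det(A-λI) = λ^2 - 36.
Eigenvalues λ = -6, 6 with eigenvectors (1,-6), (1,6).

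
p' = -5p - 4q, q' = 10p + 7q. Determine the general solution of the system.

p(t) = c_1e^(t)sin(2t) + c_1e^(t)cos(2t) + c_2e^(t)sin(2t) - c_2e^(t)cos(2t), q(t) = -c_1e^(t)sin(2t) - 2c_1e^(t)cos(2t) - 2c_2e^(t)sin(2t) + c_2e^(t)cos(2t)

Coefficient matrix A = [[-5, -4], [10, 7]].
Characteristic polynomial det(A - λI) = λ^2 - 2λ + 5 = 0.
Eigenvalues λ = 1 ± 2i (complex conjugate pair).
For λ=1+2i: an eigenvector is (1,-2) - i(1,-1) = (1 - i, -2 + i).
A real fundamental pair from Re and Im of e^((1+2i)t)v: X_1 = e^(t)(cos(2t)·(1,-2) + sin(2t)·(1,-1)), X_2 = e^(t)(sin(2t)·(1,-2) - cos(2t)·(1,-1)).
General solution: c_1X_1 + c_2X_2.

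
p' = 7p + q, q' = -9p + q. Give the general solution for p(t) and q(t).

Coefficient matrix A = [[7, 1], [-9, 1]].
Characteristic polynomial det(A - λI) = λ^2 - 8λ + 16 = 0.
Single eigenvalue λ = 4 with algebraic multiplicity 2.
Eigenvector v = (1,-3); generalized eigenvector w with (A-λI)w=v is (1,-2).
General solution: e^(4t)[K_1·v + K_2·(t·v + w)].

p(t) = K_1e^(4t) + K_2te^(4t) + K_2e^(4t), q(t) = -3K_1e^(4t) - 3K_2te^(4t) - 2K_2e^(4t)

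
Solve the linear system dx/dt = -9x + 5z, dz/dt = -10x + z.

Coefficient matrix A = [[-9, 5], [-10, 1]].
Characteristic polynomial det(A - λI) = λ^2 + 8λ + 41 = 0.
Eigenvalues λ = -4 ± 5i (complex conjugate pair).
For λ=-4+5i: an eigenvector is (-1,-1) - i(0,1) = (-1, -1 - i).
A real fundamental pair from Re and Im of e^((-4+5i)t)v: X_1 = e^(-4t)(cos(5t)·(-1,-1) + sin(5t)·(0,1)), X_2 = e^(-4t)(sin(5t)·(-1,-1) - cos(5t)·(0,1)).
General solution: c_1X_1 + c_2X_2.

x(t) = -c_1e^(-4t)cos(5t) - c_2e^(-4t)sin(5t), z(t) = c_1e^(-4t)sin(5t) - c_1e^(-4t)cos(5t) - c_2e^(-4t)sin(5t) - c_2e^(-4t)cos(5t)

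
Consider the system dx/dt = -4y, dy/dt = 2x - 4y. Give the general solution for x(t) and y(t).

Coefficient matrix A = [[0, -4], [2, -4]].
Characteristic polynomial det(A - λI) = λ^2 + 4λ + 8 = 0.
Eigenvalues λ = -2 ± 2i (complex conjugate pair).
For λ=-2+2i: an eigenvector is (-1,-1) - i(1,0) = (-1 - i, -1).
A real fundamental pair from Re and Im of e^((-2+2i)t)v: X_1 = e^(-2t)(cos(2t)·(-1,-1) + sin(2t)·(1,0)), X_2 = e^(-2t)(sin(2t)·(-1,-1) - cos(2t)·(1,0)).
General solution: C_1X_1 + C_2X_2.

x(t) = C_1e^(-2t)sin(2t) - C_1e^(-2t)cos(2t) - C_2e^(-2t)sin(2t) - C_2e^(-2t)cos(2t), y(t) = -C_1e^(-2t)cos(2t) - C_2e^(-2t)sin(2t)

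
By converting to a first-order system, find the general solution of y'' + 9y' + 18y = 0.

y(t) = c_1e^(-6t) + c_2e^(-3t)

Let x_1 = y, x_2 = y'. Then x_1' = x_2 and x_2' = -18x_1 - 9x_2.
A = [[0,1],[-18,-9]]; det(A-λI) = λ^2 + 9λ + 18.
Eigenvalues λ = -6, -3 with eigenvectors (1,-6), (1,-3).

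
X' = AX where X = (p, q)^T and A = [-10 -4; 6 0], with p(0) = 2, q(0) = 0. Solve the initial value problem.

Coefficient matrix A = [[-10, -4], [6, 0]].
Characteristic polynomial det(A - λI) = λ^2 + 10λ + 24 = 0.
Eigenvalues λ = -6, -4.
For λ=-6: (A-λI) row 1 is [-4, -4], so an eigenvector is (-1, 1).
For λ=-4: (A-λI) row 1 is [-6, -4], so an eigenvector is (2, -3).
General solution: K_1e^(-6t)(-1,1) + K_2e^(-4t)(2,-3).
Applying p(0)=2, q(0)=0 gives K_1=-6, K_2=-2.

p(t) = -4e^(-4t) + 6e^(-6t), q(t) = 6e^(-4t) - 6e^(-6t)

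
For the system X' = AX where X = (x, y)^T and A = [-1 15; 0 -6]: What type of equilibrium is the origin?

A = [[-1,15],[0,-6]]; det(A-λI) = λ^2 + 7λ + 6.
λ = -1, -6: both negative.

stable node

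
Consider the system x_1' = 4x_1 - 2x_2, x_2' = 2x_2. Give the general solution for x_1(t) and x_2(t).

Coefficient matrix A = [[4, -2], [0, 2]].
Characteristic polynomial det(A - λI) = λ^2 - 6λ + 8 = 0.
Eigenvalues λ = 4, 2.
For λ=4: (A-λI) row 1 is [0, -2], so an eigenvector is (-1, 0).
For λ=2: (A-λI) row 1 is [2, -2], so an eigenvector is (1, 1).
General solution: K_1e^(4t)(-1,0) + K_2e^(2t)(1,1).

x_1(t) = -K_1e^(4t) + K_2e^(2t), x_2(t) = K_2e^(2t)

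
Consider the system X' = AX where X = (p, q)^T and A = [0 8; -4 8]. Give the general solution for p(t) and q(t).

p(t) = -C_1e^(4t)sin(4t) + C_1e^(4t)cos(4t) + C_2e^(4t)sin(4t) + C_2e^(4t)cos(4t), q(t) = -C_1e^(4t)sin(4t) + C_2e^(4t)cos(4t)

Coefficient matrix A = [[0, 8], [-4, 8]].
Characteristic polynomial det(A - λI) = λ^2 - 8λ + 32 = 0.
Eigenvalues λ = 4 ± 4i (complex conjugate pair).
For λ=4+4i: an eigenvector is (1,0) - i(-1,-1) = (1 + i, 0 + i).
A real fundamental pair from Re and Im of e^((4+4i)t)v: X_1 = e^(4t)(cos(4t)·(1,0) + sin(4t)·(-1,-1)), X_2 = e^(4t)(sin(4t)·(1,0) - cos(4t)·(-1,-1)).
General solution: C_1X_1 + C_2X_2.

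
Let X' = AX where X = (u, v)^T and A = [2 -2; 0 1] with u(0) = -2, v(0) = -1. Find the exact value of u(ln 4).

A = [[2,-2],[0,1]]; eigenvalues λ = 1, 2.
Eigenvectors: (-2,-1) for λ=1, (-1,0) for λ=2.
From the initial condition, c_1 = 1, c_2 = 0.
u(ln 4) = (1)(4^1)(-2) + (0)(4^2)(-1) = -8.

-8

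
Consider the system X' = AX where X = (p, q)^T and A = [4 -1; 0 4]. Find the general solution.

Coefficient matrix A = [[4, -1], [0, 4]].
Characteristic polynomial det(A - λI) = λ^2 - 8λ + 16 = 0.
Single eigenvalue λ = 4 with algebraic multiplicity 2.
Eigenvector v = (-1,0); generalized eigenvector w with (A-λI)w=v is (2,1).
General solution: e^(4t)[K_1·v + K_2·(t·v + w)].

p(t) = -K_1e^(4t) - K_2te^(4t) + 2K_2e^(4t), q(t) = K_2e^(4t)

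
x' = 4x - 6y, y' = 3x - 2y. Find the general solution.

x(t) = c_1e^(t)sin(3t) - c_1e^(t)cos(3t) - c_2e^(t)sin(3t) - c_2e^(t)cos(3t), y(t) = -c_1e^(t)cos(3t) - c_2e^(t)sin(3t)

Coefficient matrix A = [[4, -6], [3, -2]].
Characteristic polynomial det(A - λI) = λ^2 - 2λ + 10 = 0.
Eigenvalues λ = 1 ± 3i (complex conjugate pair).
For λ=1+3i: an eigenvector is (-1,-1) - i(1,0) = (-1 - i, -1).
A real fundamental pair from Re and Im of e^((1+3i)t)v: X_1 = e^(t)(cos(3t)·(-1,-1) + sin(3t)·(1,0)), X_2 = e^(t)(sin(3t)·(-1,-1) - cos(3t)·(1,0)).
General solution: c_1X_1 + c_2X_2.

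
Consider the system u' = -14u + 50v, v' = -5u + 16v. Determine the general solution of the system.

Coefficient matrix A = [[-14, 50], [-5, 16]].
Characteristic polynomial det(A - λI) = λ^2 - 2λ + 26 = 0.
Eigenvalues λ = 1 ± 5i (complex conjugate pair).
For λ=1+5i: an eigenvector is (3,1) - i(1,0) = (3 - i, 1).
A real fundamental pair from Re and Im of e^((1+5i)t)v: X_1 = e^(t)(cos(5t)·(3,1) + sin(5t)·(1,0)), X_2 = e^(t)(sin(5t)·(3,1) - cos(5t)·(1,0)).
General solution: K_1X_1 + K_2X_2.

u(t) = K_1e^(t)sin(5t) + 3K_1e^(t)cos(5t) + 3K_2e^(t)sin(5t) - K_2e^(t)cos(5t), v(t) = K_1e^(t)cos(5t) + K_2e^(t)sin(5t)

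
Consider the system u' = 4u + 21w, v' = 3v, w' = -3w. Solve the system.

Coefficient matrix A = [[4, 0, 21], [0, 3, 0], [0, 0, -3]].
det(A - λI) = 0 gives eigenvalues λ = 3, 4, -3.
For λ=3: eigenvector (0,1,0).
For λ=4: eigenvector (1,0,0).
For λ=-3: eigenvector (-3,0,1).
General solution: C_1e^(3t)(0,1,0) + C_2e^(4t)(1,0,0) + C_3e^(-3t)(-3,0,1).

u(t) = C_2e^(4t) - 3C_3e^(-3t), v(t) = C_1e^(3t), w(t) = C_3e^(-3t)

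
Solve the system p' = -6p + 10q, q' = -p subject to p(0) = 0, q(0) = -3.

p(t) = -30e^(-3t)sin(t), q(t) = -9e^(-3t)sin(t) - 3e^(-3t)cos(t)

Coefficient matrix A = [[-6, 10], [-1, 0]].
Characteristic polynomial det(A - λI) = λ^2 + 6λ + 10 = 0.
Eigenvalues λ = -3 ± i (complex conjugate pair).
For λ=-3+i: an eigenvector is (1,0) - i(-3,-1) = (1 + 3i, 0 + i).
A real fundamental pair from Re and Im of e^((-3+i)t)v: X_1 = e^(-3t)(cos(t)·(1,0) + sin(t)·(-3,-1)), X_2 = e^(-3t)(sin(t)·(1,0) - cos(t)·(-3,-1)).
General solution: c_1X_1 + c_2X_2.
Applying p(0)=0, q(0)=-3 gives c_1=9, c_2=-3.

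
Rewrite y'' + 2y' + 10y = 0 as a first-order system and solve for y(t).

y(t) = C_1e^(-t)cos(3t) + C_2e^(-t)sin(3t)

Let x_1 = y, x_2 = y'. Then x_1' = x_2 and x_2' = -10x_1 - 2x_2.
A = [[0,1],[-10,-2]]; det(A-λI) = λ^2 + 2λ + 10.
Eigenvalues λ = -1 ± 3i.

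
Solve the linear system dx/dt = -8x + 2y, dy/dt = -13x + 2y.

Coefficient matrix A = [[-8, 2], [-13, 2]].
Characteristic polynomial det(A - λI) = λ^2 + 6λ + 10 = 0.
Eigenvalues λ = -3 ± i (complex conjugate pair).
For λ=-3+i: an eigenvector is (1,3) - i(1,2) = (1 - i, 3 - 2i).
A real fundamental pair from Re and Im of e^((-3+i)t)v: X_1 = e^(-3t)(cos(t)·(1,3) + sin(t)·(1,2)), X_2 = e^(-3t)(sin(t)·(1,3) - cos(t)·(1,2)).
General solution: c_1X_1 + c_2X_2.

x(t) = c_1e^(-3t)sin(t) + c_1e^(-3t)cos(t) + c_2e^(-3t)sin(t) - c_2e^(-3t)cos(t), y(t) = 2c_1e^(-3t)sin(t) + 3c_1e^(-3t)cos(t) + 3c_2e^(-3t)sin(t) - 2c_2e^(-3t)cos(t)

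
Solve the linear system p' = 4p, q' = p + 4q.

p(t) = -K_2e^(4t), q(t) = -K_1e^(4t) - K_2te^(4t) + K_2e^(4t)

Coefficient matrix A = [[4, 0], [1, 4]].
Characteristic polynomial det(A - λI) = λ^2 - 8λ + 16 = 0.
Single eigenvalue λ = 4 with algebraic multiplicity 2.
Eigenvector v = (0,-1); generalized eigenvector w with (A-λI)w=v is (-1,1).
General solution: e^(4t)[K_1·v + K_2·(t·v + w)].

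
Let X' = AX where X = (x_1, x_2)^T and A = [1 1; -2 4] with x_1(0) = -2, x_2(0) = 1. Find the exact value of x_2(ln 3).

A = [[1,1],[-2,4]]; eigenvalues λ = 2, 3.
Eigenvectors: (-1,-1) for λ=2, (1,2) for λ=3.
From the initial condition, c_1 = 5, c_2 = 3.
x_2(ln 3) = (5)(3^2)(-1) + (3)(3^3)(2) = 117.

117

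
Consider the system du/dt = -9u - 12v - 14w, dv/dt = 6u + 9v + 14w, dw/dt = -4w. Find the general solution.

u(t) = c_1e^(3t) + 2c_2e^(-3t) + 2c_3e^(-4t), v(t) = -c_1e^(3t) - c_2e^(-3t) - 2c_3e^(-4t), w(t) = c_3e^(-4t)

Coefficient matrix A = [[-9, -12, -14], [6, 9, 14], [0, 0, -4]].
det(A - λI) = 0 gives eigenvalues λ = 3, -3, -4.
For λ=3: eigenvector (1,-1,0).
For λ=-3: eigenvector (2,-1,0).
For λ=-4: eigenvector (2,-2,1).
General solution: c_1e^(3t)(1,-1,0) + c_2e^(-3t)(2,-1,0) + c_3e^(-4t)(2,-2,1).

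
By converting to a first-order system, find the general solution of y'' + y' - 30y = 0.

Let x_1 = y, x_2 = y'. Then x_1' = x_2 and x_2' = 30x_1 - x_2.
A = [[0,1],[30,-1]]; det(A-λI) = λ^2 + λ - 30.
Eigenvalues λ = 5, -6 with eigenvectors (1,5), (1,-6).

y(t) = C_1e^(5t) + C_2e^(-6t)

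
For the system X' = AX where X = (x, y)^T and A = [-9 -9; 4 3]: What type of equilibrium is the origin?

A = [[-9,-9],[4,3]]; det(A-λI) = λ^2 + 6λ + 9.
repeated λ = -3 with a single eigenvector.

stable improper node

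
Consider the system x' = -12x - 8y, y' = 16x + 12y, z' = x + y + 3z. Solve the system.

Coefficient matrix A = [[-12, -8, 0], [16, 12, 0], [1, 1, 3]].
det(A - λI) = 0 gives eigenvalues λ = -4, 4, 3.
For λ=-4: eigenvector (-1,1,0).
For λ=4: eigenvector (-1,2,1).
For λ=3: eigenvector (0,0,1).
General solution: C_1e^(-4t)(-1,1,0) + C_2e^(4t)(-1,2,1) + C_3e^(3t)(0,0,1).

x(t) = -C_1e^(-4t) - C_2e^(4t), y(t) = C_1e^(-4t) + 2C_2e^(4t), z(t) = C_2e^(4t) + C_3e^(3t)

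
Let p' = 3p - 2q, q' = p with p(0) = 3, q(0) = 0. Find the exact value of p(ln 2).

A = [[3,-2],[1,0]]; eigenvalues λ = 1, 2.
Eigenvectors: (-1,-1) for λ=1, (2,1) for λ=2.
From the initial condition, c_1 = 3, c_2 = 3.
p(ln 2) = (3)(2^1)(-1) + (3)(2^2)(2) = 18.

18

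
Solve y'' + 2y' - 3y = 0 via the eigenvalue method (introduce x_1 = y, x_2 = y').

y(t) = c_1e^(-3t) + c_2e^(t)

Let x_1 = y, x_2 = y'. Then x_1' = x_2 and x_2' = 3x_1 - 2x_2.
A = [[0,1],[3,-2]]; det(A-λI) = λ^2 + 2λ - 3.
Eigenvalues λ = -3, 1 with eigenvectors (1,-3), (1,1).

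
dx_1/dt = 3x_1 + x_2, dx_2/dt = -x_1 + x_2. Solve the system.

x_1(t) = C_1e^(2t) + C_2te^(2t) + C_2e^(2t), x_2(t) = -C_1e^(2t) - C_2te^(2t)

Coefficient matrix A = [[3, 1], [-1, 1]].
Characteristic polynomial det(A - λI) = λ^2 - 4λ + 4 = 0.
Single eigenvalue λ = 2 with algebraic multiplicity 2.
Eigenvector v = (1,-1); generalized eigenvector w with (A-λI)w=v is (1,0).
General solution: e^(2t)[C_1·v + C_2·(t·v + w)].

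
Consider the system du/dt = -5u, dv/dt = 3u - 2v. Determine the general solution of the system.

u(t) = C_2e^(-5t), v(t) = -C_1e^(-2t) - C_2e^(-5t)

Coefficient matrix A = [[-5, 0], [3, -2]].
Characteristic polynomial det(A - λI) = λ^2 + 7λ + 10 = 0.
Eigenvalues λ = -2, -5.
For λ=-2: (A-λI) row 1 is [-3, 0], so an eigenvector is (0, -1).
For λ=-5: (A-λI) row 2 is [3, 3], so an eigenvector is (1, -1).
General solution: C_1e^(-2t)(0,-1) + C_2e^(-5t)(1,-1).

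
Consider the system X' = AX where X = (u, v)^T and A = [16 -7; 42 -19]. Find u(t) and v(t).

Coefficient matrix A = [[16, -7], [42, -19]].
Characteristic polynomial det(A - λI) = λ^2 + 3λ - 10 = 0.
Eigenvalues λ = 2, -5.
For λ=2: (A-λI) row 1 is [14, -7], so an eigenvector is (1, 2).
For λ=-5: (A-λI) row 1 is [21, -7], so an eigenvector is (1, 3).
General solution: C_1e^(2t)(1,2) + C_2e^(-5t)(1,3).

u(t) = C_1e^(2t) + C_2e^(-5t), v(t) = 2C_1e^(2t) + 3C_2e^(-5t)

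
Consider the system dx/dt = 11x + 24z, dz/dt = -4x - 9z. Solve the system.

Coefficient matrix A = [[11, 24], [-4, -9]].
Characteristic polynomial det(A - λI) = λ^2 - 2λ - 3 = 0.
Eigenvalues λ = 3, -1.
For λ=3: (A-λI) row 1 is [8, 24], so an eigenvector is (-3, 1).
For λ=-1: (A-λI) row 1 is [12, 24], so an eigenvector is (-2, 1).
General solution: c_1e^(3t)(-3,1) + c_2e^(-t)(-2,1).

x(t) = -3c_1e^(3t) - 2c_2e^(-t), z(t) = c_1e^(3t) + c_2e^(-t)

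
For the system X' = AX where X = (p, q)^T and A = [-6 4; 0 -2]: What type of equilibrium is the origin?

A = [[-6,4],[0,-2]]; det(A-λI) = λ^2 + 8λ + 12.
λ = -6, -2: both negative.

stable node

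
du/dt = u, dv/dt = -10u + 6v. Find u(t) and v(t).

u(t) = c_1e^(t), v(t) = 2c_1e^(t) - c_2e^(6t)

Coefficient matrix A = [[1, 0], [-10, 6]].
Characteristic polynomial det(A - λI) = λ^2 - 7λ + 6 = 0.
Eigenvalues λ = 1, 6.
For λ=1: (A-λI) row 2 is [-10, 5], so an eigenvector is (1, 2).
For λ=6: (A-λI) row 1 is [-5, 0], so an eigenvector is (0, -1).
General solution: c_1e^(t)(1,2) + c_2e^(6t)(0,-1).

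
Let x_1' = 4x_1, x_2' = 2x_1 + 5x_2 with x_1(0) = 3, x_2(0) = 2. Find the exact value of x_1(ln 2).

48

A = [[4,0],[2,5]]; eigenvalues λ = 4, 5.
Eigenvectors: (-1,2) for λ=4, (0,1) for λ=5.
From the initial condition, c_1 = -3, c_2 = 8.
x_1(ln 2) = (-3)(2^4)(-1) + (8)(2^5)(0) = 48.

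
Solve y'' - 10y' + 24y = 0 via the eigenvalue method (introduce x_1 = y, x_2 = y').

y(t) = c_1e^(6t) + c_2e^(4t)

Let x_1 = y, x_2 = y'. Then x_1' = x_2 and x_2' = -24x_1 + 10x_2.
A = [[0,1],[-24,10]]; det(A-λI) = λ^2 - 10λ + 24.
Eigenvalues λ = 6, 4 with eigenvectors (1,6), (1,4).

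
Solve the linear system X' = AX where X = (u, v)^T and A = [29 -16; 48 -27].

u(t) = -2c_1e^(5t) + c_2e^(-3t), v(t) = -3c_1e^(5t) + 2c_2e^(-3t)

Coefficient matrix A = [[29, -16], [48, -27]].
Characteristic polynomial det(A - λI) = λ^2 - 2λ - 15 = 0.
Eigenvalues λ = 5, -3.
For λ=5: (A-λI) row 1 is [24, -16], so an eigenvector is (-2, -3).
For λ=-3: (A-λI) row 1 is [32, -16], so an eigenvector is (1, 2).
General solution: c_1e^(5t)(-2,-3) + c_2e^(-3t)(1,2).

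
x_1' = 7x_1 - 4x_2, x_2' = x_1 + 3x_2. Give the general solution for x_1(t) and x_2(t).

Coefficient matrix A = [[7, -4], [1, 3]].
Characteristic polynomial det(A - λI) = λ^2 - 10λ + 25 = 0.
Single eigenvalue λ = 5 with algebraic multiplicity 2.
Eigenvector v = (-2,-1); generalized eigenvector w with (A-λI)w=v is (1,1).
General solution: e^(5t)[C_1·v + C_2·(t·v + w)].

x_1(t) = -2C_1e^(5t) - 2C_2te^(5t) + C_2e^(5t), x_2(t) = -C_1e^(5t) - C_2te^(5t) + C_2e^(5t)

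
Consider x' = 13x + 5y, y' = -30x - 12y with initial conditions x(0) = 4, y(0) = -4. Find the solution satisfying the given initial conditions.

x(t) = 8e^(3t) - 4e^(-2t), y(t) = -16e^(3t) + 12e^(-2t)

Coefficient matrix A = [[13, 5], [-30, -12]].
Characteristic polynomial det(A - λI) = λ^2 - λ - 6 = 0.
Eigenvalues λ = 3, -2.
For λ=3: (A-λI) row 1 is [10, 5], so an eigenvector is (1, -2).
For λ=-2: (A-λI) row 1 is [15, 5], so an eigenvector is (1, -3).
General solution: C_1e^(3t)(1,-2) + C_2e^(-2t)(1,-3).
Applying x(0)=4, y(0)=-4 gives C_1=8, C_2=-4.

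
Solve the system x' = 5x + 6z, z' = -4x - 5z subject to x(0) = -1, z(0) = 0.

Coefficient matrix A = [[5, 6], [-4, -5]].
Characteristic polynomial det(A - λI) = λ^2 - 1 = 0.
Eigenvalues λ = 1, -1.
For λ=1: (A-λI) row 1 is [4, 6], so an eigenvector is (3, -2).
For λ=-1: (A-λI) row 1 is [6, 6], so an eigenvector is (-1, 1).
General solution: c_1e^(t)(3,-2) + c_2e^(-t)(-1,1).
Applying x(0)=-1, z(0)=0 gives c_1=-1, c_2=-2.

x(t) = -3e^(t) + 2e^(-t), z(t) = 2e^(t) - 2e^(-t)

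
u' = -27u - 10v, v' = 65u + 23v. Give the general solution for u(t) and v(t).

Coefficient matrix A = [[-27, -10], [65, 23]].
Characteristic polynomial det(A - λI) = λ^2 + 4λ + 29 = 0.
Eigenvalues λ = -2 ± 5i (complex conjugate pair).
For λ=-2+5i: an eigenvector is (1,-3) - i(1,-2) = (1 - i, -3 + 2i).
A real fundamental pair from Re and Im of e^((-2+5i)t)v: X_1 = e^(-2t)(cos(5t)·(1,-3) + sin(5t)·(1,-2)), X_2 = e^(-2t)(sin(5t)·(1,-3) - cos(5t)·(1,-2)).
General solution: K_1X_1 + K_2X_2.

u(t) = K_1e^(-2t)sin(5t) + K_1e^(-2t)cos(5t) + K_2e^(-2t)sin(5t) - K_2e^(-2t)cos(5t), v(t) = -2K_1e^(-2t)sin(5t) - 3K_1e^(-2t)cos(5t) - 3K_2e^(-2t)sin(5t) + 2K_2e^(-2t)cos(5t)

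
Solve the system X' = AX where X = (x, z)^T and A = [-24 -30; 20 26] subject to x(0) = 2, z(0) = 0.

x(t) = -4e^(6t) + 6e^(-4t), z(t) = 4e^(6t) - 4e^(-4t)

Coefficient matrix A = [[-24, -30], [20, 26]].
Characteristic polynomial det(A - λI) = λ^2 - 2λ - 24 = 0.
Eigenvalues λ = 6, -4.
For λ=6: (A-λI) row 1 is [-30, -30], so an eigenvector is (-1, 1).
For λ=-4: (A-λI) row 1 is [-20, -30], so an eigenvector is (3, -2).
General solution: K_1e^(6t)(-1,1) + K_2e^(-4t)(3,-2).
Applying x(0)=2, z(0)=0 gives K_1=4, K_2=2.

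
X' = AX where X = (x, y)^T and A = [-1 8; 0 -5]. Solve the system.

x(t) = -2C_1e^(-5t) + C_2e^(-t), y(t) = C_1e^(-5t)

Coefficient matrix A = [[-1, 8], [0, -5]].
Characteristic polynomial det(A - λI) = λ^2 + 6λ + 5 = 0.
Eigenvalues λ = -5, -1.
For λ=-5: (A-λI) row 1 is [4, 8], so an eigenvector is (-2, 1).
For λ=-1: (A-λI) row 1 is [0, 8], so an eigenvector is (1, 0).
General solution: C_1e^(-5t)(-2,1) + C_2e^(-t)(1,0).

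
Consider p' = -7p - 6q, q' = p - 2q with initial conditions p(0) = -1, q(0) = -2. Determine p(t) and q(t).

p(t) = 14e^(-4t) - 15e^(-5t), q(t) = -7e^(-4t) + 5e^(-5t)

Coefficient matrix A = [[-7, -6], [1, -2]].
Characteristic polynomial det(A - λI) = λ^2 + 9λ + 20 = 0.
Eigenvalues λ = -4, -5.
For λ=-4: (A-λI) row 1 is [-3, -6], so an eigenvector is (2, -1).
For λ=-5: (A-λI) row 1 is [-2, -6], so an eigenvector is (3, -1).
General solution: K_1e^(-4t)(2,-1) + K_2e^(-5t)(3,-1).
Applying p(0)=-1, q(0)=-2 gives K_1=7, K_2=-5.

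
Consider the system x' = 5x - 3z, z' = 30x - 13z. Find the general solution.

x(t) = C_1e^(-4t)cos(3t) + C_2e^(-4t)sin(3t), z(t) = C_1e^(-4t)sin(3t) + 3C_1e^(-4t)cos(3t) + 3C_2e^(-4t)sin(3t) - C_2e^(-4t)cos(3t)

Coefficient matrix A = [[5, -3], [30, -13]].
Characteristic polynomial det(A - λI) = λ^2 + 8λ + 25 = 0.
Eigenvalues λ = -4 ± 3i (complex conjugate pair).
For λ=-4+3i: an eigenvector is (1,3) - i(0,1) = (1, 3 - i).
A real fundamental pair from Re and Im of e^((-4+3i)t)v: X_1 = e^(-4t)(cos(3t)·(1,3) + sin(3t)·(0,1)), X_2 = e^(-4t)(sin(3t)·(1,3) - cos(3t)·(0,1)).
General solution: C_1X_1 + C_2X_2.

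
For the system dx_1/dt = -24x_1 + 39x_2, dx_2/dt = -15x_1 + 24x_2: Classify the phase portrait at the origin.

A = [[-24,39],[-15,24]]; det(A-λI) = λ^2 + 9.
λ = 0 ± 3i: zero real part.

center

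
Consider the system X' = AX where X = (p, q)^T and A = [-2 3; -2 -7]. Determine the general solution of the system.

Coefficient matrix A = [[-2, 3], [-2, -7]].
Characteristic polynomial det(A - λI) = λ^2 + 9λ + 20 = 0.
Eigenvalues λ = -5, -4.
For λ=-5: (A-λI) row 1 is [3, 3], so an eigenvector is (-1, 1).
For λ=-4: (A-λI) row 1 is [2, 3], so an eigenvector is (-3, 2).
General solution: c_1e^(-5t)(-1,1) + c_2e^(-4t)(-3,2).

p(t) = -c_1e^(-5t) - 3c_2e^(-4t), q(t) = c_1e^(-5t) + 2c_2e^(-4t)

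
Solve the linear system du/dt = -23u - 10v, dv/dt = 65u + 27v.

Coefficient matrix A = [[-23, -10], [65, 27]].
Characteristic polynomial det(A - λI) = λ^2 - 4λ + 29 = 0.
Eigenvalues λ = 2 ± 5i (complex conjugate pair).
For λ=2+5i: an eigenvector is (1,-3) - i(1,-2) = (1 - i, -3 + 2i).
A real fundamental pair from Re and Im of e^((2+5i)t)v: X_1 = e^(2t)(cos(5t)·(1,-3) + sin(5t)·(1,-2)), X_2 = e^(2t)(sin(5t)·(1,-3) - cos(5t)·(1,-2)).
General solution: c_1X_1 + c_2X_2.

u(t) = c_1e^(2t)sin(5t) + c_1e^(2t)cos(5t) + c_2e^(2t)sin(5t) - c_2e^(2t)cos(5t), v(t) = -2c_1e^(2t)sin(5t) - 3c_1e^(2t)cos(5t) - 3c_2e^(2t)sin(5t) + 2c_2e^(2t)cos(5t)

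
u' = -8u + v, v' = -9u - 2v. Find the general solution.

u(t) = -K_1e^(-5t) - K_2te^(-5t), v(t) = -3K_1e^(-5t) - 3K_2te^(-5t) - K_2e^(-5t)

Coefficient matrix A = [[-8, 1], [-9, -2]].
Characteristic polynomial det(A - λI) = λ^2 + 10λ + 25 = 0.
Single eigenvalue λ = -5 with algebraic multiplicity 2.
Eigenvector v = (-1,-3); generalized eigenvector w with (A-λI)w=v is (0,-1).
General solution: e^(-5t)[K_1·v + K_2·(t·v + w)].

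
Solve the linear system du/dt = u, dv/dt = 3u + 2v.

u(t) = K_2e^(t), v(t) = -K_1e^(2t) - 3K_2e^(t)

Coefficient matrix A = [[1, 0], [3, 2]].
Characteristic polynomial det(A - λI) = λ^2 - 3λ + 2 = 0.
Eigenvalues λ = 2, 1.
For λ=2: (A-λI) row 1 is [-1, 0], so an eigenvector is (0, -1).
For λ=1: (A-λI) row 2 is [3, 1], so an eigenvector is (1, -3).
General solution: K_1e^(2t)(0,-1) + K_2e^(t)(1,-3).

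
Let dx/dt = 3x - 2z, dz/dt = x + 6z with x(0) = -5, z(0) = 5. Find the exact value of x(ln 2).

A = [[3,-2],[1,6]]; eigenvalues λ = 5, 4.
Eigenvectors: (-1,1) for λ=5, (-2,1) for λ=4.
From the initial condition, c_1 = 5, c_2 = 0.
x(ln 2) = (5)(2^5)(-1) + (0)(2^4)(-2) = -160.

-160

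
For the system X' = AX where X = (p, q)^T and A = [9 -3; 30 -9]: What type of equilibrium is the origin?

center

A = [[9,-3],[30,-9]]; det(A-λI) = λ^2 + 9.
λ = 0 ± 3i: zero real part.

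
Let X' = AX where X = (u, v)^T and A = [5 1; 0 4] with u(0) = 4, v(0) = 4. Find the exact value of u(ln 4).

7168

A = [[5,1],[0,4]]; eigenvalues λ = 4, 5.
Eigenvectors: (-1,1) for λ=4, (1,0) for λ=5.
From the initial condition, c_1 = 4, c_2 = 8.
u(ln 4) = (4)(4^4)(-1) + (8)(4^5)(1) = 7168.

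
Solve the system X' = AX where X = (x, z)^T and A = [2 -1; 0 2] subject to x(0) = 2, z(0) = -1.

x(t) = te^(2t) + 2e^(2t), z(t) = -e^(2t)

Coefficient matrix A = [[2, -1], [0, 2]].
Characteristic polynomial det(A - λI) = λ^2 - 4λ + 4 = 0.
Single eigenvalue λ = 2 with algebraic multiplicity 2.
Eigenvector v = (-1,0); generalized eigenvector w with (A-λI)w=v is (3,1).
General solution: e^(2t)[K_1·v + K_2·(t·v + w)].
Applying x(0)=2, z(0)=-1 gives K_1=-5, K_2=-1.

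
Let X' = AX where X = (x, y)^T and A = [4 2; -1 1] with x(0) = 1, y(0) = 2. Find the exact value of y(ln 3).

-36

A = [[4,2],[-1,1]]; eigenvalues λ = 2, 3.
Eigenvectors: (1,-1) for λ=2, (-2,1) for λ=3.
From the initial condition, c_1 = -5, c_2 = -3.
y(ln 3) = (-5)(3^2)(-1) + (-3)(3^3)(1) = -36.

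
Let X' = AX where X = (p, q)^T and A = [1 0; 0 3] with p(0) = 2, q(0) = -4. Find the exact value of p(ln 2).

4

A = [[1,0],[0,3]]; eigenvalues λ = 3, 1.
Eigenvectors: (0,1) for λ=3, (-1,0) for λ=1.
From the initial condition, c_1 = -4, c_2 = -2.
p(ln 2) = (-4)(2^3)(0) + (-2)(2^1)(-1) = 4.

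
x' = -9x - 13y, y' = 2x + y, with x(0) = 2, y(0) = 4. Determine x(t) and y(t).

Coefficient matrix A = [[-9, -13], [2, 1]].
Characteristic polynomial det(A - λI) = λ^2 + 8λ + 17 = 0.
Eigenvalues λ = -4 ± i (complex conjugate pair).
For λ=-4+i: an eigenvector is (2,-1) - i(3,-1) = (2 - 3i, -1 + i).
A real fundamental pair from Re and Im of e^((-4+i)t)v: X_1 = e^(-4t)(cos(t)·(2,-1) + sin(t)·(3,-1)), X_2 = e^(-4t)(sin(t)·(2,-1) - cos(t)·(3,-1)).
General solution: K_1X_1 + K_2X_2.
Applying x(0)=2, y(0)=4 gives K_1=-14, K_2=-10.

x(t) = -62e^(-4t)sin(t) + 2e^(-4t)cos(t), y(t) = 24e^(-4t)sin(t) + 4e^(-4t)cos(t)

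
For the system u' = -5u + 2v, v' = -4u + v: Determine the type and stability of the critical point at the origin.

stable node

A = [[-5,2],[-4,1]]; det(A-λI) = λ^2 + 4λ + 3.
λ = -1, -3: both negative.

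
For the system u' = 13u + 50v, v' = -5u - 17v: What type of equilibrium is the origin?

A = [[13,50],[-5,-17]]; det(A-λI) = λ^2 + 4λ + 29.
λ = -2 ± 5i: negative real part.

stable spiral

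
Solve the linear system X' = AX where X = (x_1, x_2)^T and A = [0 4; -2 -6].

x_1(t) = 2C_1e^(-2t) + C_2e^(-4t), x_2(t) = -C_1e^(-2t) - C_2e^(-4t)

Coefficient matrix A = [[0, 4], [-2, -6]].
Characteristic polynomial det(A - λI) = λ^2 + 6λ + 8 = 0.
Eigenvalues λ = -2, -4.
For λ=-2: (A-λI) row 1 is [2, 4], so an eigenvector is (2, -1).
For λ=-4: (A-λI) row 1 is [4, 4], so an eigenvector is (1, -1).
General solution: C_1e^(-2t)(2,-1) + C_2e^(-4t)(1,-1).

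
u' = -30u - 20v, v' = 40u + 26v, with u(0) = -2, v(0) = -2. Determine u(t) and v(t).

Coefficient matrix A = [[-30, -20], [40, 26]].
Characteristic polynomial det(A - λI) = λ^2 + 4λ + 20 = 0.
Eigenvalues λ = -2 ± 4i (complex conjugate pair).
For λ=-2+4i: an eigenvector is (-2,3) - i(-1,1) = (-2 + i, 3 - i).
A real fundamental pair from Re and Im of e^((-2+4i)t)v: X_1 = e^(-2t)(cos(4t)·(-2,3) + sin(4t)·(-1,1)), X_2 = e^(-2t)(sin(4t)·(-2,3) - cos(4t)·(-1,1)).
General solution: C_1X_1 + C_2X_2.
Applying u(0)=-2, v(0)=-2 gives C_1=-4, C_2=-10.

u(t) = 24e^(-2t)sin(4t) - 2e^(-2t)cos(4t), v(t) = -34e^(-2t)sin(4t) - 2e^(-2t)cos(4t)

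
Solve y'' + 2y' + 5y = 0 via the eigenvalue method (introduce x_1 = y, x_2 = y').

Let x_1 = y, x_2 = y'. Then x_1' = x_2 and x_2' = -5x_1 - 2x_2.
A = [[0,1],[-5,-2]]; det(A-λI) = λ^2 + 2λ + 5.
Eigenvalues λ = -1 ± 2i.

y(t) = K_1e^(-t)cos(2t) + K_2e^(-t)sin(2t)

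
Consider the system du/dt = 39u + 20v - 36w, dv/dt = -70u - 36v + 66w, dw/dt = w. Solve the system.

u(t) = c_1e^(-t) + 4c_2e^(4t) + 2c_3e^(t), v(t) = -2c_1e^(-t) - 7c_2e^(4t) - 2c_3e^(t), w(t) = c_3e^(t)

Coefficient matrix A = [[39, 20, -36], [-70, -36, 66], [0, 0, 1]].
det(A - λI) = 0 gives eigenvalues λ = -1, 4, 1.
For λ=-1: eigenvector (1,-2,0).
For λ=4: eigenvector (4,-7,0).
For λ=1: eigenvector (2,-2,1).
General solution: c_1e^(-t)(1,-2,0) + c_2e^(4t)(4,-7,0) + c_3e^(t)(2,-2,1).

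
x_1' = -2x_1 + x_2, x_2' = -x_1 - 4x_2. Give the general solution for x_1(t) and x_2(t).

Coefficient matrix A = [[-2, 1], [-1, -4]].
Characteristic polynomial det(A - λI) = λ^2 + 6λ + 9 = 0.
Single eigenvalue λ = -3 with algebraic multiplicity 2.
Eigenvector v = (1,-1); generalized eigenvector w with (A-λI)w=v is (-2,3).
General solution: e^(-3t)[c_1·v + c_2·(t·v + w)].

x_1(t) = c_1e^(-3t) + c_2te^(-3t) - 2c_2e^(-3t), x_2(t) = -c_1e^(-3t) - c_2te^(-3t) + 3c_2e^(-3t)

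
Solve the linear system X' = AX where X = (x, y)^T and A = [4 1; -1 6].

Coefficient matrix A = [[4, 1], [-1, 6]].
Characteristic polynomial det(A - λI) = λ^2 - 10λ + 25 = 0.
Single eigenvalue λ = 5 with algebraic multiplicity 2.
Eigenvector v = (-1,-1); generalized eigenvector w with (A-λI)w=v is (3,2).
General solution: e^(5t)[K_1·v + K_2·(t·v + w)].

x(t) = -K_1e^(5t) - K_2te^(5t) + 3K_2e^(5t), y(t) = -K_1e^(5t) - K_2te^(5t) + 2K_2e^(5t)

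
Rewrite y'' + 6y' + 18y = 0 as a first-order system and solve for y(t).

y(t) = K_1e^(-3t)cos(3t) + K_2e^(-3t)sin(3t)

Let x_1 = y, x_2 = y'. Then x_1' = x_2 and x_2' = -18x_1 - 6x_2.
A = [[0,1],[-18,-6]]; det(A-λI) = λ^2 + 6λ + 18.
Eigenvalues λ = -3 ± 3i.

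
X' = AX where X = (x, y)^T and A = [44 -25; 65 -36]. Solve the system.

x(t) = K_1e^(4t)sin(5t) + 2K_1e^(4t)cos(5t) + 2K_2e^(4t)sin(5t) - K_2e^(4t)cos(5t), y(t) = 2K_1e^(4t)sin(5t) + 3K_1e^(4t)cos(5t) + 3K_2e^(4t)sin(5t) - 2K_2e^(4t)cos(5t)

Coefficient matrix A = [[44, -25], [65, -36]].
Characteristic polynomial det(A - λI) = λ^2 - 8λ + 41 = 0.
Eigenvalues λ = 4 ± 5i (complex conjugate pair).
For λ=4+5i: an eigenvector is (2,3) - i(1,2) = (2 - i, 3 - 2i).
A real fundamental pair from Re and Im of e^((4+5i)t)v: X_1 = e^(4t)(cos(5t)·(2,3) + sin(5t)·(1,2)), X_2 = e^(4t)(sin(5t)·(2,3) - cos(5t)·(1,2)).
General solution: K_1X_1 + K_2X_2.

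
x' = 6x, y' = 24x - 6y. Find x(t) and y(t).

x(t) = K_1e^(6t), y(t) = 2K_1e^(6t) - K_2e^(-6t)

Coefficient matrix A = [[6, 0], [24, -6]].
Characteristic polynomial det(A - λI) = λ^2 - 36 = 0.
Eigenvalues λ = 6, -6.
For λ=6: (A-λI) row 2 is [24, -12], so an eigenvector is (1, 2).
For λ=-6: (A-λI) row 1 is [12, 0], so an eigenvector is (0, -1).
General solution: K_1e^(6t)(1,2) + K_2e^(-6t)(0,-1).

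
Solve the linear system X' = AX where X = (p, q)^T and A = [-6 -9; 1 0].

Coefficient matrix A = [[-6, -9], [1, 0]].
Characteristic polynomial det(A - λI) = λ^2 + 6λ + 9 = 0.
Single eigenvalue λ = -3 with algebraic multiplicity 2.
Eigenvector v = (3,-1); generalized eigenvector w with (A-λI)w=v is (-1,0).
General solution: e^(-3t)[C_1·v + C_2·(t·v + w)].

p(t) = 3C_1e^(-3t) + 3C_2te^(-3t) - C_2e^(-3t), q(t) = -C_1e^(-3t) - C_2te^(-3t)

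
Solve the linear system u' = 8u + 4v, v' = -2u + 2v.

u(t) = 2K_1e^(6t) - K_2e^(4t), v(t) = -K_1e^(6t) + K_2e^(4t)

Coefficient matrix A = [[8, 4], [-2, 2]].
Characteristic polynomial det(A - λI) = λ^2 - 10λ + 24 = 0.
Eigenvalues λ = 6, 4.
For λ=6: (A-λI) row 1 is [2, 4], so an eigenvector is (2, -1).
For λ=4: (A-λI) row 1 is [4, 4], so an eigenvector is (-1, 1).
General solution: K_1e^(6t)(2,-1) + K_2e^(4t)(-1,1).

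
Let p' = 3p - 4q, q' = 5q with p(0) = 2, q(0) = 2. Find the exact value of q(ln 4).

2048

A = [[3,-4],[0,5]]; eigenvalues λ = 5, 3.
Eigenvectors: (2,-1) for λ=5, (1,0) for λ=3.
From the initial condition, c_1 = -2, c_2 = 6.
q(ln 4) = (-2)(4^5)(-1) + (6)(4^3)(0) = 2048.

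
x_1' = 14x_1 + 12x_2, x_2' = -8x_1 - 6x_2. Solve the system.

x_1(t) = -3c_1e^(6t) - c_2e^(2t), x_2(t) = 2c_1e^(6t) + c_2e^(2t)

Coefficient matrix A = [[14, 12], [-8, -6]].
Characteristic polynomial det(A - λI) = λ^2 - 8λ + 12 = 0.
Eigenvalues λ = 6, 2.
For λ=6: (A-λI) row 1 is [8, 12], so an eigenvector is (-3, 2).
For λ=2: (A-λI) row 1 is [12, 12], so an eigenvector is (-1, 1).
General solution: c_1e^(6t)(-3,2) + c_2e^(2t)(-1,1).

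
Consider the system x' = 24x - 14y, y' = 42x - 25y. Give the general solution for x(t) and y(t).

x(t) = -K_1e^(-4t) - 2K_2e^(3t), y(t) = -2K_1e^(-4t) - 3K_2e^(3t)

Coefficient matrix A = [[24, -14], [42, -25]].
Characteristic polynomial det(A - λI) = λ^2 + λ - 12 = 0.
Eigenvalues λ = -4, 3.
For λ=-4: (A-λI) row 1 is [28, -14], so an eigenvector is (-1, -2).
For λ=3: (A-λI) row 1 is [21, -14], so an eigenvector is (-2, -3).
General solution: K_1e^(-4t)(-1,-2) + K_2e^(3t)(-2,-3).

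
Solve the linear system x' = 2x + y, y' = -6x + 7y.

x(t) = c_1e^(5t) + c_2e^(4t), y(t) = 3c_1e^(5t) + 2c_2e^(4t)

Coefficient matrix A = [[2, 1], [-6, 7]].
Characteristic polynomial det(A - λI) = λ^2 - 9λ + 20 = 0.
Eigenvalues λ = 5, 4.
For λ=5: (A-λI) row 1 is [-3, 1], so an eigenvector is (1, 3).
For λ=4: (A-λI) row 1 is [-2, 1], so an eigenvector is (1, 2).
General solution: c_1e^(5t)(1,3) + c_2e^(4t)(1,2).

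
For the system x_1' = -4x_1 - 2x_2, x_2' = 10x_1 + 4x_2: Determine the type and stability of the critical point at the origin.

A = [[-4,-2],[10,4]]; det(A-λI) = λ^2 + 4.
λ = 0 ± 2i: zero real part.

center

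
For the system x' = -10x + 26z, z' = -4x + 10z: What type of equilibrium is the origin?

center

A = [[-10,26],[-4,10]]; det(A-λI) = λ^2 + 4.
λ = 0 ± 2i: zero real part.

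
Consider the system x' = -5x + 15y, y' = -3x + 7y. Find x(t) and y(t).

x(t) = c_1e^(t)sin(3t) + 2c_1e^(t)cos(3t) + 2c_2e^(t)sin(3t) - c_2e^(t)cos(3t), y(t) = c_1e^(t)cos(3t) + c_2e^(t)sin(3t)

Coefficient matrix A = [[-5, 15], [-3, 7]].
Characteristic polynomial det(A - λI) = λ^2 - 2λ + 10 = 0.
Eigenvalues λ = 1 ± 3i (complex conjugate pair).
For λ=1+3i: an eigenvector is (2,1) - i(1,0) = (2 - i, 1).
A real fundamental pair from Re and Im of e^((1+3i)t)v: X_1 = e^(t)(cos(3t)·(2,1) + sin(3t)·(1,0)), X_2 = e^(t)(sin(3t)·(2,1) - cos(3t)·(1,0)).
General solution: c_1X_1 + c_2X_2.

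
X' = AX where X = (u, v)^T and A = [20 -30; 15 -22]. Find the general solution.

u(t) = K_1e^(-t)sin(3t) + 3K_1e^(-t)cos(3t) + 3K_2e^(-t)sin(3t) - K_2e^(-t)cos(3t), v(t) = K_1e^(-t)sin(3t) + 2K_1e^(-t)cos(3t) + 2K_2e^(-t)sin(3t) - K_2e^(-t)cos(3t)

Coefficient matrix A = [[20, -30], [15, -22]].
Characteristic polynomial det(A - λI) = λ^2 + 2λ + 10 = 0.
Eigenvalues λ = -1 ± 3i (complex conjugate pair).
For λ=-1+3i: an eigenvector is (3,2) - i(1,1) = (3 - i, 2 - i).
A real fundamental pair from Re and Im of e^((-1+3i)t)v: X_1 = e^(-t)(cos(3t)·(3,2) + sin(3t)·(1,1)), X_2 = e^(-t)(sin(3t)·(3,2) - cos(3t)·(1,1)).
General solution: K_1X_1 + K_2X_2.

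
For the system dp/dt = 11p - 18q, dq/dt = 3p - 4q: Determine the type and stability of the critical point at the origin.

A = [[11,-18],[3,-4]]; det(A-λI) = λ^2 - 7λ + 10.
λ = 2, 5: both positive.

unstable node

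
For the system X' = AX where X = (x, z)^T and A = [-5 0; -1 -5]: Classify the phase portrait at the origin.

stable improper node

A = [[-5,0],[-1,-5]]; det(A-λI) = λ^2 + 10λ + 25.
repeated λ = -5 with a single eigenvector.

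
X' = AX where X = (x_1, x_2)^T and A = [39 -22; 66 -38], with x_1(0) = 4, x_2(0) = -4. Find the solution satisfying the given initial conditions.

x_1(t) = 24e^(6t) - 20e^(-5t), x_2(t) = 36e^(6t) - 40e^(-5t)

Coefficient matrix A = [[39, -22], [66, -38]].
Characteristic polynomial det(A - λI) = λ^2 - λ - 30 = 0.
Eigenvalues λ = -5, 6.
For λ=-5: (A-λI) row 1 is [44, -22], so an eigenvector is (1, 2).
For λ=6: (A-λI) row 1 is [33, -22], so an eigenvector is (-2, -3).
General solution: c_1e^(-5t)(1,2) + c_2e^(6t)(-2,-3).
Applying x_1(0)=4, x_2(0)=-4 gives c_1=-20, c_2=-12.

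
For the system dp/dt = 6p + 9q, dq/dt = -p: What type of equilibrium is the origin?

unstable improper node

A = [[6,9],[-1,0]]; det(A-λI) = λ^2 - 6λ + 9.
repeated λ = 3 with a single eigenvector.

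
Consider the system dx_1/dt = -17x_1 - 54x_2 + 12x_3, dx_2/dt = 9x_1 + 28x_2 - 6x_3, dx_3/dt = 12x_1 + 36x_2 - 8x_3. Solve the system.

x_1(t) = 3K_1e^(t) + 2K_2e^(4t) - 2K_3e^(-2t), x_2(t) = -K_1e^(t) - K_2e^(4t) + K_3e^(-2t), x_3(t) = -K_2e^(4t) + 2K_3e^(-2t)

Coefficient matrix A = [[-17, -54, 12], [9, 28, -6], [12, 36, -8]].
det(A - λI) = 0 gives eigenvalues λ = 1, 4, -2.
For λ=1: eigenvector (3,-1,0).
For λ=4: eigenvector (2,-1,-1).
For λ=-2: eigenvector (-2,1,2).
General solution: K_1e^(t)(3,-1,0) + K_2e^(4t)(2,-1,-1) + K_3e^(-2t)(-2,1,2).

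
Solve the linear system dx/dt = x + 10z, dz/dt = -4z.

Coefficient matrix A = [[1, 10], [0, -4]].
Characteristic polynomial det(A - λI) = λ^2 + 3λ - 4 = 0.
Eigenvalues λ = 1, -4.
For λ=1: (A-λI) row 1 is [0, 10], so an eigenvector is (-1, 0).
For λ=-4: (A-λI) row 1 is [5, 10], so an eigenvector is (-2, 1).
General solution: C_1e^(t)(-1,0) + C_2e^(-4t)(-2,1).

x(t) = -C_1e^(t) - 2C_2e^(-4t), z(t) = C_2e^(-4t)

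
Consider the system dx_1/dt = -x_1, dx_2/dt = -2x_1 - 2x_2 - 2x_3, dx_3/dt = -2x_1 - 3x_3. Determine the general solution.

Coefficient matrix A = [[-1, 0, 0], [-2, -2, -2], [-2, 0, -3]].
det(A - λI) = 0 gives eigenvalues λ = -2, -1, -3.
For λ=-2: eigenvector (0,1,0).
For λ=-1: eigenvector (1,0,-1).
For λ=-3: eigenvector (0,2,1).
General solution: K_1e^(-2t)(0,1,0) + K_2e^(-t)(1,0,-1) + K_3e^(-3t)(0,2,1).

x_1(t) = K_2e^(-t), x_2(t) = K_1e^(-2t) + 2K_3e^(-3t), x_3(t) = -K_2e^(-t) + K_3e^(-3t)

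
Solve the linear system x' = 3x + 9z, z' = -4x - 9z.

Coefficient matrix A = [[3, 9], [-4, -9]].
Characteristic polynomial det(A - λI) = λ^2 + 6λ + 9 = 0.
Single eigenvalue λ = -3 with algebraic multiplicity 2.
Eigenvector v = (3,-2); generalized eigenvector w with (A-λI)w=v is (-1,1).
General solution: e^(-3t)[C_1·v + C_2·(t·v + w)].

x(t) = 3C_1e^(-3t) + 3C_2te^(-3t) - C_2e^(-3t), z(t) = -2C_1e^(-3t) - 2C_2te^(-3t) + C_2e^(-3t)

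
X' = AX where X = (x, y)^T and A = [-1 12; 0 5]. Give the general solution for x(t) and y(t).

x(t) = -2K_1e^(5t) + K_2e^(-t), y(t) = -K_1e^(5t)

Coefficient matrix A = [[-1, 12], [0, 5]].
Characteristic polynomial det(A - λI) = λ^2 - 4λ - 5 = 0.
Eigenvalues λ = 5, -1.
For λ=5: (A-λI) row 1 is [-6, 12], so an eigenvector is (-2, -1).
For λ=-1: (A-λI) row 1 is [0, 12], so an eigenvector is (1, 0).
General solution: K_1e^(5t)(-2,-1) + K_2e^(-t)(1,0).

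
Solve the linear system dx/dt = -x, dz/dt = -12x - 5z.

x(t) = c_1e^(-t), z(t) = -3c_1e^(-t) + c_2e^(-5t)

Coefficient matrix A = [[-1, 0], [-12, -5]].
Characteristic polynomial det(A - λI) = λ^2 + 6λ + 5 = 0.
Eigenvalues λ = -1, -5.
For λ=-1: (A-λI) row 2 is [-12, -4], so an eigenvector is (1, -3).
For λ=-5: (A-λI) row 1 is [4, 0], so an eigenvector is (0, 1).
General solution: c_1e^(-t)(1,-3) + c_2e^(-5t)(0,1).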